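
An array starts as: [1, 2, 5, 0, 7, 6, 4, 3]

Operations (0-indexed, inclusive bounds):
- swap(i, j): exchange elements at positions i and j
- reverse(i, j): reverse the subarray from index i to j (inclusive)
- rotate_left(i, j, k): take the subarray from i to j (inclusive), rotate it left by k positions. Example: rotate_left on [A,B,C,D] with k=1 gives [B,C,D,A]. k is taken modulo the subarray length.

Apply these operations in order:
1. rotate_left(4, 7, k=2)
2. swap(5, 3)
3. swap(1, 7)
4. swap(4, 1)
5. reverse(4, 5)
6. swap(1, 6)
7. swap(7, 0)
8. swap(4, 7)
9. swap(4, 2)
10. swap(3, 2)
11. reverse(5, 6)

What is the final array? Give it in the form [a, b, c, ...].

Answer: [2, 7, 3, 1, 5, 4, 6, 0]

Derivation:
After 1 (rotate_left(4, 7, k=2)): [1, 2, 5, 0, 4, 3, 7, 6]
After 2 (swap(5, 3)): [1, 2, 5, 3, 4, 0, 7, 6]
After 3 (swap(1, 7)): [1, 6, 5, 3, 4, 0, 7, 2]
After 4 (swap(4, 1)): [1, 4, 5, 3, 6, 0, 7, 2]
After 5 (reverse(4, 5)): [1, 4, 5, 3, 0, 6, 7, 2]
After 6 (swap(1, 6)): [1, 7, 5, 3, 0, 6, 4, 2]
After 7 (swap(7, 0)): [2, 7, 5, 3, 0, 6, 4, 1]
After 8 (swap(4, 7)): [2, 7, 5, 3, 1, 6, 4, 0]
After 9 (swap(4, 2)): [2, 7, 1, 3, 5, 6, 4, 0]
After 10 (swap(3, 2)): [2, 7, 3, 1, 5, 6, 4, 0]
After 11 (reverse(5, 6)): [2, 7, 3, 1, 5, 4, 6, 0]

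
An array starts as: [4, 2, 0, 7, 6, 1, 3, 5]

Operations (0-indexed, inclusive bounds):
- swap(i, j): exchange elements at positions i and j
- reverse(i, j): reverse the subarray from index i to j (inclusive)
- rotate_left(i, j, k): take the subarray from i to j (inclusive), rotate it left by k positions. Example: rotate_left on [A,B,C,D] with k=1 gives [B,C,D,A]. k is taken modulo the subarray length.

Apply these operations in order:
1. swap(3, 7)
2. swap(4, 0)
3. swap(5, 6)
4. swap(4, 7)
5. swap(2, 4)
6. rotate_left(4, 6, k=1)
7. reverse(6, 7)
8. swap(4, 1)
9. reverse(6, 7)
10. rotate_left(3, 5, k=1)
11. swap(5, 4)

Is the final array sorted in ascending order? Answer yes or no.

Answer: no

Derivation:
After 1 (swap(3, 7)): [4, 2, 0, 5, 6, 1, 3, 7]
After 2 (swap(4, 0)): [6, 2, 0, 5, 4, 1, 3, 7]
After 3 (swap(5, 6)): [6, 2, 0, 5, 4, 3, 1, 7]
After 4 (swap(4, 7)): [6, 2, 0, 5, 7, 3, 1, 4]
After 5 (swap(2, 4)): [6, 2, 7, 5, 0, 3, 1, 4]
After 6 (rotate_left(4, 6, k=1)): [6, 2, 7, 5, 3, 1, 0, 4]
After 7 (reverse(6, 7)): [6, 2, 7, 5, 3, 1, 4, 0]
After 8 (swap(4, 1)): [6, 3, 7, 5, 2, 1, 4, 0]
After 9 (reverse(6, 7)): [6, 3, 7, 5, 2, 1, 0, 4]
After 10 (rotate_left(3, 5, k=1)): [6, 3, 7, 2, 1, 5, 0, 4]
After 11 (swap(5, 4)): [6, 3, 7, 2, 5, 1, 0, 4]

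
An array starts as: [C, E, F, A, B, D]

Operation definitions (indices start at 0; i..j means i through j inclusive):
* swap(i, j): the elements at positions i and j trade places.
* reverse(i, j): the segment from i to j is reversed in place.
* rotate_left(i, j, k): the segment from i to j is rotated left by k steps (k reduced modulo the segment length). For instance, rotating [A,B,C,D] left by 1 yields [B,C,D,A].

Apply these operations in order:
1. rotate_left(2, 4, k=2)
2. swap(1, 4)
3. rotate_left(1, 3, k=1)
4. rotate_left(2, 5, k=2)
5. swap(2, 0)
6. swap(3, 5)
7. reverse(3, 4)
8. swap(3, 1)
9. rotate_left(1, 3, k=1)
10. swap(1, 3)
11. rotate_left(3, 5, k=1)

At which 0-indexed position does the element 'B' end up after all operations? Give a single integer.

Answer: 2

Derivation:
After 1 (rotate_left(2, 4, k=2)): [C, E, B, F, A, D]
After 2 (swap(1, 4)): [C, A, B, F, E, D]
After 3 (rotate_left(1, 3, k=1)): [C, B, F, A, E, D]
After 4 (rotate_left(2, 5, k=2)): [C, B, E, D, F, A]
After 5 (swap(2, 0)): [E, B, C, D, F, A]
After 6 (swap(3, 5)): [E, B, C, A, F, D]
After 7 (reverse(3, 4)): [E, B, C, F, A, D]
After 8 (swap(3, 1)): [E, F, C, B, A, D]
After 9 (rotate_left(1, 3, k=1)): [E, C, B, F, A, D]
After 10 (swap(1, 3)): [E, F, B, C, A, D]
After 11 (rotate_left(3, 5, k=1)): [E, F, B, A, D, C]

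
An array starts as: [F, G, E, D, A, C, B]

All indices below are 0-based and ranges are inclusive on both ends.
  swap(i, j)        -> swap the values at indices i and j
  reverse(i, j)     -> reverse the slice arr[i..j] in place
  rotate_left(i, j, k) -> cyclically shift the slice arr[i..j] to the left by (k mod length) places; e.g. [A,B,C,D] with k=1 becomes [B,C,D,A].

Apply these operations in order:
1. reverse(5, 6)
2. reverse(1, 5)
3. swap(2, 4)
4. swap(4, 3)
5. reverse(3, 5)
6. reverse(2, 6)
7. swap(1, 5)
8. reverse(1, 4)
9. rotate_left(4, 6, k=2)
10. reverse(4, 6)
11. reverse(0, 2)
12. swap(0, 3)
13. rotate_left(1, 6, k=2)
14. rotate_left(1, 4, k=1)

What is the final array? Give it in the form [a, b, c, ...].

After 1 (reverse(5, 6)): [F, G, E, D, A, B, C]
After 2 (reverse(1, 5)): [F, B, A, D, E, G, C]
After 3 (swap(2, 4)): [F, B, E, D, A, G, C]
After 4 (swap(4, 3)): [F, B, E, A, D, G, C]
After 5 (reverse(3, 5)): [F, B, E, G, D, A, C]
After 6 (reverse(2, 6)): [F, B, C, A, D, G, E]
After 7 (swap(1, 5)): [F, G, C, A, D, B, E]
After 8 (reverse(1, 4)): [F, D, A, C, G, B, E]
After 9 (rotate_left(4, 6, k=2)): [F, D, A, C, E, G, B]
After 10 (reverse(4, 6)): [F, D, A, C, B, G, E]
After 11 (reverse(0, 2)): [A, D, F, C, B, G, E]
After 12 (swap(0, 3)): [C, D, F, A, B, G, E]
After 13 (rotate_left(1, 6, k=2)): [C, A, B, G, E, D, F]
After 14 (rotate_left(1, 4, k=1)): [C, B, G, E, A, D, F]

Answer: [C, B, G, E, A, D, F]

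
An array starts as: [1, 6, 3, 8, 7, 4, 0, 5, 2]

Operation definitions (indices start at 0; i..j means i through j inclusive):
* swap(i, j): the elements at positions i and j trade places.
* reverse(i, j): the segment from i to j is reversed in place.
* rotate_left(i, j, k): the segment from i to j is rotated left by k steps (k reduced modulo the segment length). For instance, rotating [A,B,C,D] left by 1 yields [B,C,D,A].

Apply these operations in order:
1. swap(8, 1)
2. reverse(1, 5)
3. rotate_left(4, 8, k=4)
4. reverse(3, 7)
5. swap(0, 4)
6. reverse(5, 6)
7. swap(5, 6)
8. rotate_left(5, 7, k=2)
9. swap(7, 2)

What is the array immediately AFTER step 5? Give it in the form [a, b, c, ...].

After 1 (swap(8, 1)): [1, 2, 3, 8, 7, 4, 0, 5, 6]
After 2 (reverse(1, 5)): [1, 4, 7, 8, 3, 2, 0, 5, 6]
After 3 (rotate_left(4, 8, k=4)): [1, 4, 7, 8, 6, 3, 2, 0, 5]
After 4 (reverse(3, 7)): [1, 4, 7, 0, 2, 3, 6, 8, 5]
After 5 (swap(0, 4)): [2, 4, 7, 0, 1, 3, 6, 8, 5]

Answer: [2, 4, 7, 0, 1, 3, 6, 8, 5]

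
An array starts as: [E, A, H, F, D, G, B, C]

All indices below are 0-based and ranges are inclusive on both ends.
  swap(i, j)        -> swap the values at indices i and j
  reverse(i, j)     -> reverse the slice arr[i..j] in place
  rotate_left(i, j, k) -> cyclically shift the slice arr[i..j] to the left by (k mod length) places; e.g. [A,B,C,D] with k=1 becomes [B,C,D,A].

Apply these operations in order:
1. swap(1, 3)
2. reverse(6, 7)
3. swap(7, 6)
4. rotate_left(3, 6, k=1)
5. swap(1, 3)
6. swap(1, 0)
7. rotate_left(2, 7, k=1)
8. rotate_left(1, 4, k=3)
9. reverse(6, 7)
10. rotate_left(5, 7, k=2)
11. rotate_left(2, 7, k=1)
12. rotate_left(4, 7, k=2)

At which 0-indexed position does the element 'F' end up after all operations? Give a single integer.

Answer: 2

Derivation:
After 1 (swap(1, 3)): [E, F, H, A, D, G, B, C]
After 2 (reverse(6, 7)): [E, F, H, A, D, G, C, B]
After 3 (swap(7, 6)): [E, F, H, A, D, G, B, C]
After 4 (rotate_left(3, 6, k=1)): [E, F, H, D, G, B, A, C]
After 5 (swap(1, 3)): [E, D, H, F, G, B, A, C]
After 6 (swap(1, 0)): [D, E, H, F, G, B, A, C]
After 7 (rotate_left(2, 7, k=1)): [D, E, F, G, B, A, C, H]
After 8 (rotate_left(1, 4, k=3)): [D, B, E, F, G, A, C, H]
After 9 (reverse(6, 7)): [D, B, E, F, G, A, H, C]
After 10 (rotate_left(5, 7, k=2)): [D, B, E, F, G, C, A, H]
After 11 (rotate_left(2, 7, k=1)): [D, B, F, G, C, A, H, E]
After 12 (rotate_left(4, 7, k=2)): [D, B, F, G, H, E, C, A]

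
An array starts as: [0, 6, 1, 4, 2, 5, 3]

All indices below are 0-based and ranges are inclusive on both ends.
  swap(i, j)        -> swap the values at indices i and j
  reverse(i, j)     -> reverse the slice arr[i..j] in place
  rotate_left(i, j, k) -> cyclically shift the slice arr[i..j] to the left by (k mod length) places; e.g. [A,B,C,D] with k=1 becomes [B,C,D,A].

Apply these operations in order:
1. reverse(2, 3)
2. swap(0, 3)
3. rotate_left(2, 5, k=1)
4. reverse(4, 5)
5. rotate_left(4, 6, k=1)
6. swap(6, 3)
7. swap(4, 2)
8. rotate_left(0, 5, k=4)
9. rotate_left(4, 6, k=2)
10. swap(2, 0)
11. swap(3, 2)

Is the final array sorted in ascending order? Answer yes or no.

Answer: no

Derivation:
After 1 (reverse(2, 3)): [0, 6, 4, 1, 2, 5, 3]
After 2 (swap(0, 3)): [1, 6, 4, 0, 2, 5, 3]
After 3 (rotate_left(2, 5, k=1)): [1, 6, 0, 2, 5, 4, 3]
After 4 (reverse(4, 5)): [1, 6, 0, 2, 4, 5, 3]
After 5 (rotate_left(4, 6, k=1)): [1, 6, 0, 2, 5, 3, 4]
After 6 (swap(6, 3)): [1, 6, 0, 4, 5, 3, 2]
After 7 (swap(4, 2)): [1, 6, 5, 4, 0, 3, 2]
After 8 (rotate_left(0, 5, k=4)): [0, 3, 1, 6, 5, 4, 2]
After 9 (rotate_left(4, 6, k=2)): [0, 3, 1, 6, 2, 5, 4]
After 10 (swap(2, 0)): [1, 3, 0, 6, 2, 5, 4]
After 11 (swap(3, 2)): [1, 3, 6, 0, 2, 5, 4]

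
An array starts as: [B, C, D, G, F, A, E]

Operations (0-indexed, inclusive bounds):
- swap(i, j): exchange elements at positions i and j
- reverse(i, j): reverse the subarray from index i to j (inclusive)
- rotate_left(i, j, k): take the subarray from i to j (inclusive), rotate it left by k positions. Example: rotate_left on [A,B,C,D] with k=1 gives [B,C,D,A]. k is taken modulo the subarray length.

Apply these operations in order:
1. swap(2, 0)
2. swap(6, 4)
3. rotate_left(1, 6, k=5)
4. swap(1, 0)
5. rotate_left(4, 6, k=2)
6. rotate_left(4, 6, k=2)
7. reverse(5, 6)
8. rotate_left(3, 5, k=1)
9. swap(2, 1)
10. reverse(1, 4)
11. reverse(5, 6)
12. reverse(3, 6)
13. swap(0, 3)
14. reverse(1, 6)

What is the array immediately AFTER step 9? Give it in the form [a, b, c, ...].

After 1 (swap(2, 0)): [D, C, B, G, F, A, E]
After 2 (swap(6, 4)): [D, C, B, G, E, A, F]
After 3 (rotate_left(1, 6, k=5)): [D, F, C, B, G, E, A]
After 4 (swap(1, 0)): [F, D, C, B, G, E, A]
After 5 (rotate_left(4, 6, k=2)): [F, D, C, B, A, G, E]
After 6 (rotate_left(4, 6, k=2)): [F, D, C, B, E, A, G]
After 7 (reverse(5, 6)): [F, D, C, B, E, G, A]
After 8 (rotate_left(3, 5, k=1)): [F, D, C, E, G, B, A]
After 9 (swap(2, 1)): [F, C, D, E, G, B, A]

Answer: [F, C, D, E, G, B, A]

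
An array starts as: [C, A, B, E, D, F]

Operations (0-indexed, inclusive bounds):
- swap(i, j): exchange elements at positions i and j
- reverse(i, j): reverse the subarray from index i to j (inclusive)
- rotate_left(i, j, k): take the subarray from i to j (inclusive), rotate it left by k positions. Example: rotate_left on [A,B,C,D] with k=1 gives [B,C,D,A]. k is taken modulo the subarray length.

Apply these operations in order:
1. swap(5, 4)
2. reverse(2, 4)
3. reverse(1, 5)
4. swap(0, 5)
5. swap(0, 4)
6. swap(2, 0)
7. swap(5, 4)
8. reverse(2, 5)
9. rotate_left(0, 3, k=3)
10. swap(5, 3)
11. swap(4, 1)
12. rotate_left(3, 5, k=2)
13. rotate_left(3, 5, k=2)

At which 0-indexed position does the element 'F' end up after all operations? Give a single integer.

Answer: 5

Derivation:
After 1 (swap(5, 4)): [C, A, B, E, F, D]
After 2 (reverse(2, 4)): [C, A, F, E, B, D]
After 3 (reverse(1, 5)): [C, D, B, E, F, A]
After 4 (swap(0, 5)): [A, D, B, E, F, C]
After 5 (swap(0, 4)): [F, D, B, E, A, C]
After 6 (swap(2, 0)): [B, D, F, E, A, C]
After 7 (swap(5, 4)): [B, D, F, E, C, A]
After 8 (reverse(2, 5)): [B, D, A, C, E, F]
After 9 (rotate_left(0, 3, k=3)): [C, B, D, A, E, F]
After 10 (swap(5, 3)): [C, B, D, F, E, A]
After 11 (swap(4, 1)): [C, E, D, F, B, A]
After 12 (rotate_left(3, 5, k=2)): [C, E, D, A, F, B]
After 13 (rotate_left(3, 5, k=2)): [C, E, D, B, A, F]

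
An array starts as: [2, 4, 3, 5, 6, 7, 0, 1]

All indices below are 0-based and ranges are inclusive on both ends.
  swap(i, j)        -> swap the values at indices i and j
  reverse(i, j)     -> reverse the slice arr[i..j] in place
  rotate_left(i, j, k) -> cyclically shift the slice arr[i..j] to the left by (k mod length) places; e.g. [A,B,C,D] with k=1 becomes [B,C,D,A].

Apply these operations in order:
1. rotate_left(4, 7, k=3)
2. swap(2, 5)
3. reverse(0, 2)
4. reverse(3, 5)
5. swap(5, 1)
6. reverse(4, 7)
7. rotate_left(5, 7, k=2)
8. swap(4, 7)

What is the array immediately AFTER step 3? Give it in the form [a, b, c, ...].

Answer: [6, 4, 2, 5, 1, 3, 7, 0]

Derivation:
After 1 (rotate_left(4, 7, k=3)): [2, 4, 3, 5, 1, 6, 7, 0]
After 2 (swap(2, 5)): [2, 4, 6, 5, 1, 3, 7, 0]
After 3 (reverse(0, 2)): [6, 4, 2, 5, 1, 3, 7, 0]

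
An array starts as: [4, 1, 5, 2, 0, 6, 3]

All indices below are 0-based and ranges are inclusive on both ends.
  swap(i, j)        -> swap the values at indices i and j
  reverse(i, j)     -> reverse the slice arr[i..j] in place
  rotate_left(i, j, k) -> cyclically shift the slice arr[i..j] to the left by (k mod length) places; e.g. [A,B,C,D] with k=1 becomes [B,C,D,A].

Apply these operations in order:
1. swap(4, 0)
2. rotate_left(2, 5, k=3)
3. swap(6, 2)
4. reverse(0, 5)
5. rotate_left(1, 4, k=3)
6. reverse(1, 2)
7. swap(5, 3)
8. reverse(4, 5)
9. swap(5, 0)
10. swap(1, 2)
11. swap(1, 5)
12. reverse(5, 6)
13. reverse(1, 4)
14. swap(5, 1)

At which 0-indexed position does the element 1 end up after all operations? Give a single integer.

After 1 (swap(4, 0)): [0, 1, 5, 2, 4, 6, 3]
After 2 (rotate_left(2, 5, k=3)): [0, 1, 6, 5, 2, 4, 3]
After 3 (swap(6, 2)): [0, 1, 3, 5, 2, 4, 6]
After 4 (reverse(0, 5)): [4, 2, 5, 3, 1, 0, 6]
After 5 (rotate_left(1, 4, k=3)): [4, 1, 2, 5, 3, 0, 6]
After 6 (reverse(1, 2)): [4, 2, 1, 5, 3, 0, 6]
After 7 (swap(5, 3)): [4, 2, 1, 0, 3, 5, 6]
After 8 (reverse(4, 5)): [4, 2, 1, 0, 5, 3, 6]
After 9 (swap(5, 0)): [3, 2, 1, 0, 5, 4, 6]
After 10 (swap(1, 2)): [3, 1, 2, 0, 5, 4, 6]
After 11 (swap(1, 5)): [3, 4, 2, 0, 5, 1, 6]
After 12 (reverse(5, 6)): [3, 4, 2, 0, 5, 6, 1]
After 13 (reverse(1, 4)): [3, 5, 0, 2, 4, 6, 1]
After 14 (swap(5, 1)): [3, 6, 0, 2, 4, 5, 1]

Answer: 6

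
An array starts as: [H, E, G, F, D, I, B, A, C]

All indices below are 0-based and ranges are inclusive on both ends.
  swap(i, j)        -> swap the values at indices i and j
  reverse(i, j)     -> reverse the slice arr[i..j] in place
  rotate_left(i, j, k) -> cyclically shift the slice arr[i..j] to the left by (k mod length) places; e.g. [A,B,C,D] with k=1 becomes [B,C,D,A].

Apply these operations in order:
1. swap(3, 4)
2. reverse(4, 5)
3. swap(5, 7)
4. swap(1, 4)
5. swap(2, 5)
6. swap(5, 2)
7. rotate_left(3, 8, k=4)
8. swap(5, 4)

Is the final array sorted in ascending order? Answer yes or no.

After 1 (swap(3, 4)): [H, E, G, D, F, I, B, A, C]
After 2 (reverse(4, 5)): [H, E, G, D, I, F, B, A, C]
After 3 (swap(5, 7)): [H, E, G, D, I, A, B, F, C]
After 4 (swap(1, 4)): [H, I, G, D, E, A, B, F, C]
After 5 (swap(2, 5)): [H, I, A, D, E, G, B, F, C]
After 6 (swap(5, 2)): [H, I, G, D, E, A, B, F, C]
After 7 (rotate_left(3, 8, k=4)): [H, I, G, F, C, D, E, A, B]
After 8 (swap(5, 4)): [H, I, G, F, D, C, E, A, B]

Answer: no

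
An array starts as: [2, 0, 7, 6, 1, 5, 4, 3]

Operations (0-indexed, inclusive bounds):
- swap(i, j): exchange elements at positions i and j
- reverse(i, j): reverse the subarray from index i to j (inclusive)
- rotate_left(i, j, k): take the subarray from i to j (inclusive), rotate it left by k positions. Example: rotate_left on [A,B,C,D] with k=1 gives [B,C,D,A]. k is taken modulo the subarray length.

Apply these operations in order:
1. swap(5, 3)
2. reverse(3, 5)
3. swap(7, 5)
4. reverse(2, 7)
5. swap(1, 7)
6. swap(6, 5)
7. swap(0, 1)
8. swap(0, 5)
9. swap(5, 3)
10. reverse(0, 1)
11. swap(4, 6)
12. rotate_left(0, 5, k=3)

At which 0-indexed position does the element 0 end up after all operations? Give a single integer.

Answer: 7

Derivation:
After 1 (swap(5, 3)): [2, 0, 7, 5, 1, 6, 4, 3]
After 2 (reverse(3, 5)): [2, 0, 7, 6, 1, 5, 4, 3]
After 3 (swap(7, 5)): [2, 0, 7, 6, 1, 3, 4, 5]
After 4 (reverse(2, 7)): [2, 0, 5, 4, 3, 1, 6, 7]
After 5 (swap(1, 7)): [2, 7, 5, 4, 3, 1, 6, 0]
After 6 (swap(6, 5)): [2, 7, 5, 4, 3, 6, 1, 0]
After 7 (swap(0, 1)): [7, 2, 5, 4, 3, 6, 1, 0]
After 8 (swap(0, 5)): [6, 2, 5, 4, 3, 7, 1, 0]
After 9 (swap(5, 3)): [6, 2, 5, 7, 3, 4, 1, 0]
After 10 (reverse(0, 1)): [2, 6, 5, 7, 3, 4, 1, 0]
After 11 (swap(4, 6)): [2, 6, 5, 7, 1, 4, 3, 0]
After 12 (rotate_left(0, 5, k=3)): [7, 1, 4, 2, 6, 5, 3, 0]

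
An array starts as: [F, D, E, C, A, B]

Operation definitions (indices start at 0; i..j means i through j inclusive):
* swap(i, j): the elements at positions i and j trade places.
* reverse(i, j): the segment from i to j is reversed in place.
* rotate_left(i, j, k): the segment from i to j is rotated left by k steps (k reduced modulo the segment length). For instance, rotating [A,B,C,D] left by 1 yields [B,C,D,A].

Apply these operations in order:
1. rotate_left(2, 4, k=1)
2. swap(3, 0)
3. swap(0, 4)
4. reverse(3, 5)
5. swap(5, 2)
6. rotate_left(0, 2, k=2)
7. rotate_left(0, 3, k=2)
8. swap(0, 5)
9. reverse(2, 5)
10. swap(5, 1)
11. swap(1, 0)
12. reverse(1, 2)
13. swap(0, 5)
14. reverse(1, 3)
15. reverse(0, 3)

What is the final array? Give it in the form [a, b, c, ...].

Answer: [D, C, A, B, E, F]

Derivation:
After 1 (rotate_left(2, 4, k=1)): [F, D, C, A, E, B]
After 2 (swap(3, 0)): [A, D, C, F, E, B]
After 3 (swap(0, 4)): [E, D, C, F, A, B]
After 4 (reverse(3, 5)): [E, D, C, B, A, F]
After 5 (swap(5, 2)): [E, D, F, B, A, C]
After 6 (rotate_left(0, 2, k=2)): [F, E, D, B, A, C]
After 7 (rotate_left(0, 3, k=2)): [D, B, F, E, A, C]
After 8 (swap(0, 5)): [C, B, F, E, A, D]
After 9 (reverse(2, 5)): [C, B, D, A, E, F]
After 10 (swap(5, 1)): [C, F, D, A, E, B]
After 11 (swap(1, 0)): [F, C, D, A, E, B]
After 12 (reverse(1, 2)): [F, D, C, A, E, B]
After 13 (swap(0, 5)): [B, D, C, A, E, F]
After 14 (reverse(1, 3)): [B, A, C, D, E, F]
After 15 (reverse(0, 3)): [D, C, A, B, E, F]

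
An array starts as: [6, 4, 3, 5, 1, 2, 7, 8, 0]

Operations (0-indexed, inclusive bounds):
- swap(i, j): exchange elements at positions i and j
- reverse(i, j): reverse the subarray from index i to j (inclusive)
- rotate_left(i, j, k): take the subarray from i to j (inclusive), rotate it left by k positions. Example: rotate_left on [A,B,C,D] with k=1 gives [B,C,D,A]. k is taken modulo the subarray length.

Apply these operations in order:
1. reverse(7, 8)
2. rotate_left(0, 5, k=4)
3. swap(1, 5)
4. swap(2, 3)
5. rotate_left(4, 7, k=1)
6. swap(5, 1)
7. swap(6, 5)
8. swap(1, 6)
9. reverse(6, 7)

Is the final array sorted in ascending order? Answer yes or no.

Answer: no

Derivation:
After 1 (reverse(7, 8)): [6, 4, 3, 5, 1, 2, 7, 0, 8]
After 2 (rotate_left(0, 5, k=4)): [1, 2, 6, 4, 3, 5, 7, 0, 8]
After 3 (swap(1, 5)): [1, 5, 6, 4, 3, 2, 7, 0, 8]
After 4 (swap(2, 3)): [1, 5, 4, 6, 3, 2, 7, 0, 8]
After 5 (rotate_left(4, 7, k=1)): [1, 5, 4, 6, 2, 7, 0, 3, 8]
After 6 (swap(5, 1)): [1, 7, 4, 6, 2, 5, 0, 3, 8]
After 7 (swap(6, 5)): [1, 7, 4, 6, 2, 0, 5, 3, 8]
After 8 (swap(1, 6)): [1, 5, 4, 6, 2, 0, 7, 3, 8]
After 9 (reverse(6, 7)): [1, 5, 4, 6, 2, 0, 3, 7, 8]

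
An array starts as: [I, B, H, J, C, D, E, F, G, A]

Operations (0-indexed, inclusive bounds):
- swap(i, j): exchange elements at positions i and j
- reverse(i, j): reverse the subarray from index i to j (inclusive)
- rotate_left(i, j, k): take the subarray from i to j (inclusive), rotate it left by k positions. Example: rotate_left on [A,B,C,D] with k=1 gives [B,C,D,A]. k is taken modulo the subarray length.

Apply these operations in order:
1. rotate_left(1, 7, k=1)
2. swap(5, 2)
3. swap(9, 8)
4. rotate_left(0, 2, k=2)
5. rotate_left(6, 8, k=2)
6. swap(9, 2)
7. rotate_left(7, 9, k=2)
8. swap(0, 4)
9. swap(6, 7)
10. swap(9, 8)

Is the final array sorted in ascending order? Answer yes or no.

After 1 (rotate_left(1, 7, k=1)): [I, H, J, C, D, E, F, B, G, A]
After 2 (swap(5, 2)): [I, H, E, C, D, J, F, B, G, A]
After 3 (swap(9, 8)): [I, H, E, C, D, J, F, B, A, G]
After 4 (rotate_left(0, 2, k=2)): [E, I, H, C, D, J, F, B, A, G]
After 5 (rotate_left(6, 8, k=2)): [E, I, H, C, D, J, A, F, B, G]
After 6 (swap(9, 2)): [E, I, G, C, D, J, A, F, B, H]
After 7 (rotate_left(7, 9, k=2)): [E, I, G, C, D, J, A, H, F, B]
After 8 (swap(0, 4)): [D, I, G, C, E, J, A, H, F, B]
After 9 (swap(6, 7)): [D, I, G, C, E, J, H, A, F, B]
After 10 (swap(9, 8)): [D, I, G, C, E, J, H, A, B, F]

Answer: no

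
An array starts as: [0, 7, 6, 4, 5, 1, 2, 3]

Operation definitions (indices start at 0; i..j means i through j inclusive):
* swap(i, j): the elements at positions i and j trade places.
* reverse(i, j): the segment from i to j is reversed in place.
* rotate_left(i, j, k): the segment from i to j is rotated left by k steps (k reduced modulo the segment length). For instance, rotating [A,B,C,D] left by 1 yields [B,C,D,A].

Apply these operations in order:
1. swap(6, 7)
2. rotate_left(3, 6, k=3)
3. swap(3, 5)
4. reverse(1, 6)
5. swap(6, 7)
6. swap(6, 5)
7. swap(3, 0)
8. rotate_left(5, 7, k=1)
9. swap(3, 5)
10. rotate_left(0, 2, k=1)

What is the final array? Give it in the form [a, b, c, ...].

Answer: [1, 3, 4, 6, 5, 0, 7, 2]

Derivation:
After 1 (swap(6, 7)): [0, 7, 6, 4, 5, 1, 3, 2]
After 2 (rotate_left(3, 6, k=3)): [0, 7, 6, 3, 4, 5, 1, 2]
After 3 (swap(3, 5)): [0, 7, 6, 5, 4, 3, 1, 2]
After 4 (reverse(1, 6)): [0, 1, 3, 4, 5, 6, 7, 2]
After 5 (swap(6, 7)): [0, 1, 3, 4, 5, 6, 2, 7]
After 6 (swap(6, 5)): [0, 1, 3, 4, 5, 2, 6, 7]
After 7 (swap(3, 0)): [4, 1, 3, 0, 5, 2, 6, 7]
After 8 (rotate_left(5, 7, k=1)): [4, 1, 3, 0, 5, 6, 7, 2]
After 9 (swap(3, 5)): [4, 1, 3, 6, 5, 0, 7, 2]
After 10 (rotate_left(0, 2, k=1)): [1, 3, 4, 6, 5, 0, 7, 2]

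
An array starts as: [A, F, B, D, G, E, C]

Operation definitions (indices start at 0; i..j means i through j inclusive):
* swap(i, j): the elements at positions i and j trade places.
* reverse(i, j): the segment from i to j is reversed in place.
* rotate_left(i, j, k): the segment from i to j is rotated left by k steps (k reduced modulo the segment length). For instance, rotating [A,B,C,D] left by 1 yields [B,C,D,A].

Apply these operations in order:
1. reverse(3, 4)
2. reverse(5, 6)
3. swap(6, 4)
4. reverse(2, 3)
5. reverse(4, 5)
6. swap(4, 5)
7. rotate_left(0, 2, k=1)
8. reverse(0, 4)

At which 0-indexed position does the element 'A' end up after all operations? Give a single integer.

Answer: 2

Derivation:
After 1 (reverse(3, 4)): [A, F, B, G, D, E, C]
After 2 (reverse(5, 6)): [A, F, B, G, D, C, E]
After 3 (swap(6, 4)): [A, F, B, G, E, C, D]
After 4 (reverse(2, 3)): [A, F, G, B, E, C, D]
After 5 (reverse(4, 5)): [A, F, G, B, C, E, D]
After 6 (swap(4, 5)): [A, F, G, B, E, C, D]
After 7 (rotate_left(0, 2, k=1)): [F, G, A, B, E, C, D]
After 8 (reverse(0, 4)): [E, B, A, G, F, C, D]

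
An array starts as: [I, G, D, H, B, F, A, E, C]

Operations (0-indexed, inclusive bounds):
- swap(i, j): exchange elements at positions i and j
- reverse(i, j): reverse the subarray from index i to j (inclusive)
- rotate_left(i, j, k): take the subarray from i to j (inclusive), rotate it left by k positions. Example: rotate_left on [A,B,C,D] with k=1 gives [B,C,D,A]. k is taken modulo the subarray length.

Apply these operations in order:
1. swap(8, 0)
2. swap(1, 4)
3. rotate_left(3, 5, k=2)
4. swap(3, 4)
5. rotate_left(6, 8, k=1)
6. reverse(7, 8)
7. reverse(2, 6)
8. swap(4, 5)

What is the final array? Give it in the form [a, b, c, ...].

After 1 (swap(8, 0)): [C, G, D, H, B, F, A, E, I]
After 2 (swap(1, 4)): [C, B, D, H, G, F, A, E, I]
After 3 (rotate_left(3, 5, k=2)): [C, B, D, F, H, G, A, E, I]
After 4 (swap(3, 4)): [C, B, D, H, F, G, A, E, I]
After 5 (rotate_left(6, 8, k=1)): [C, B, D, H, F, G, E, I, A]
After 6 (reverse(7, 8)): [C, B, D, H, F, G, E, A, I]
After 7 (reverse(2, 6)): [C, B, E, G, F, H, D, A, I]
After 8 (swap(4, 5)): [C, B, E, G, H, F, D, A, I]

Answer: [C, B, E, G, H, F, D, A, I]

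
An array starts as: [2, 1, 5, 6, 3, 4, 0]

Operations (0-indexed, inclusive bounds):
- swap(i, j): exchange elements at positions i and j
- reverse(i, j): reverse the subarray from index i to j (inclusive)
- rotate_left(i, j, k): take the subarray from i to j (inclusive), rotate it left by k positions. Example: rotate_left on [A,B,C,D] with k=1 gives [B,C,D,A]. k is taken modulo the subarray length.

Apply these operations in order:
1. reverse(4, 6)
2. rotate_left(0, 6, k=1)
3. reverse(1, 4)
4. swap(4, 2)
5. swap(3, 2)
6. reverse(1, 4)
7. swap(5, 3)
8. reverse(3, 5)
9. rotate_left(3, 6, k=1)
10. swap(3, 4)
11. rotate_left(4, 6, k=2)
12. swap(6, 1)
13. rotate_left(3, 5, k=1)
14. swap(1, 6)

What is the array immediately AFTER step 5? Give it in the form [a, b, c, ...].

After 1 (reverse(4, 6)): [2, 1, 5, 6, 0, 4, 3]
After 2 (rotate_left(0, 6, k=1)): [1, 5, 6, 0, 4, 3, 2]
After 3 (reverse(1, 4)): [1, 4, 0, 6, 5, 3, 2]
After 4 (swap(4, 2)): [1, 4, 5, 6, 0, 3, 2]
After 5 (swap(3, 2)): [1, 4, 6, 5, 0, 3, 2]

Answer: [1, 4, 6, 5, 0, 3, 2]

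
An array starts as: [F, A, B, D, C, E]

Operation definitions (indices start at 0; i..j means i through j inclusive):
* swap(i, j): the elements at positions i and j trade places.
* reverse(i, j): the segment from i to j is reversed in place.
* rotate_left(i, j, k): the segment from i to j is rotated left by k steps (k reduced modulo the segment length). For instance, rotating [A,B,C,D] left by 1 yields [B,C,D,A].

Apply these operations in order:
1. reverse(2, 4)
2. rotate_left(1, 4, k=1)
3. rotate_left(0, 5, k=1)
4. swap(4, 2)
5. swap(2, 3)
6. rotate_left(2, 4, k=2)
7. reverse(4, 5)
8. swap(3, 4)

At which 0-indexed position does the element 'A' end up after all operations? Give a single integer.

After 1 (reverse(2, 4)): [F, A, C, D, B, E]
After 2 (rotate_left(1, 4, k=1)): [F, C, D, B, A, E]
After 3 (rotate_left(0, 5, k=1)): [C, D, B, A, E, F]
After 4 (swap(4, 2)): [C, D, E, A, B, F]
After 5 (swap(2, 3)): [C, D, A, E, B, F]
After 6 (rotate_left(2, 4, k=2)): [C, D, B, A, E, F]
After 7 (reverse(4, 5)): [C, D, B, A, F, E]
After 8 (swap(3, 4)): [C, D, B, F, A, E]

Answer: 4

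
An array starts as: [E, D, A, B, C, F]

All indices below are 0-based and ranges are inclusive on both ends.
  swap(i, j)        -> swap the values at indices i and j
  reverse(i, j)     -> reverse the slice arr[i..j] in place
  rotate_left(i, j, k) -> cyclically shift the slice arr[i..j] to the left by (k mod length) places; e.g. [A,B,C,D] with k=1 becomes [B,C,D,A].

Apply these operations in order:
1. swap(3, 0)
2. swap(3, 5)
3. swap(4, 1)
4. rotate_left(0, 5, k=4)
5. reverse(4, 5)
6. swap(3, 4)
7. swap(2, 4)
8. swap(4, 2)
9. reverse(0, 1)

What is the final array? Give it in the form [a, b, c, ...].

Answer: [E, D, B, F, C, A]

Derivation:
After 1 (swap(3, 0)): [B, D, A, E, C, F]
After 2 (swap(3, 5)): [B, D, A, F, C, E]
After 3 (swap(4, 1)): [B, C, A, F, D, E]
After 4 (rotate_left(0, 5, k=4)): [D, E, B, C, A, F]
After 5 (reverse(4, 5)): [D, E, B, C, F, A]
After 6 (swap(3, 4)): [D, E, B, F, C, A]
After 7 (swap(2, 4)): [D, E, C, F, B, A]
After 8 (swap(4, 2)): [D, E, B, F, C, A]
After 9 (reverse(0, 1)): [E, D, B, F, C, A]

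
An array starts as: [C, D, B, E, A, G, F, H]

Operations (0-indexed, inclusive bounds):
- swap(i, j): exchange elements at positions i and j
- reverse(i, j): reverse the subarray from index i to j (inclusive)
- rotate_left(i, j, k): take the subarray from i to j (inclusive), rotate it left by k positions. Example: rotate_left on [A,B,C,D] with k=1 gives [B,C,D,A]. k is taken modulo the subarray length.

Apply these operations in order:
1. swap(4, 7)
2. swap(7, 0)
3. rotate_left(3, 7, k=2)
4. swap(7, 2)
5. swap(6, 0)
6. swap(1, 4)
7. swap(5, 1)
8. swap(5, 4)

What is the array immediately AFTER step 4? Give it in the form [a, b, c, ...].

Answer: [A, D, H, G, F, C, E, B]

Derivation:
After 1 (swap(4, 7)): [C, D, B, E, H, G, F, A]
After 2 (swap(7, 0)): [A, D, B, E, H, G, F, C]
After 3 (rotate_left(3, 7, k=2)): [A, D, B, G, F, C, E, H]
After 4 (swap(7, 2)): [A, D, H, G, F, C, E, B]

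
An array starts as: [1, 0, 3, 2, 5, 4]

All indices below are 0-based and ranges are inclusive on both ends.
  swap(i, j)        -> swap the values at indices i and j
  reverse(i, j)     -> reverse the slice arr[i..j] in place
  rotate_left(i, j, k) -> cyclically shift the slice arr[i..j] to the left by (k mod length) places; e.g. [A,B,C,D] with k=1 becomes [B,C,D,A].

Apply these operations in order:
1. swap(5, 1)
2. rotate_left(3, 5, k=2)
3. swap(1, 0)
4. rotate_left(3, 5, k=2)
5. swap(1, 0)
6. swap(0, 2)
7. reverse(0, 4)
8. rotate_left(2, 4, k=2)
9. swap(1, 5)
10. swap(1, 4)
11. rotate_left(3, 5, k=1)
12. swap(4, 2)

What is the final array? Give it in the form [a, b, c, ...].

After 1 (swap(5, 1)): [1, 4, 3, 2, 5, 0]
After 2 (rotate_left(3, 5, k=2)): [1, 4, 3, 0, 2, 5]
After 3 (swap(1, 0)): [4, 1, 3, 0, 2, 5]
After 4 (rotate_left(3, 5, k=2)): [4, 1, 3, 5, 0, 2]
After 5 (swap(1, 0)): [1, 4, 3, 5, 0, 2]
After 6 (swap(0, 2)): [3, 4, 1, 5, 0, 2]
After 7 (reverse(0, 4)): [0, 5, 1, 4, 3, 2]
After 8 (rotate_left(2, 4, k=2)): [0, 5, 3, 1, 4, 2]
After 9 (swap(1, 5)): [0, 2, 3, 1, 4, 5]
After 10 (swap(1, 4)): [0, 4, 3, 1, 2, 5]
After 11 (rotate_left(3, 5, k=1)): [0, 4, 3, 2, 5, 1]
After 12 (swap(4, 2)): [0, 4, 5, 2, 3, 1]

Answer: [0, 4, 5, 2, 3, 1]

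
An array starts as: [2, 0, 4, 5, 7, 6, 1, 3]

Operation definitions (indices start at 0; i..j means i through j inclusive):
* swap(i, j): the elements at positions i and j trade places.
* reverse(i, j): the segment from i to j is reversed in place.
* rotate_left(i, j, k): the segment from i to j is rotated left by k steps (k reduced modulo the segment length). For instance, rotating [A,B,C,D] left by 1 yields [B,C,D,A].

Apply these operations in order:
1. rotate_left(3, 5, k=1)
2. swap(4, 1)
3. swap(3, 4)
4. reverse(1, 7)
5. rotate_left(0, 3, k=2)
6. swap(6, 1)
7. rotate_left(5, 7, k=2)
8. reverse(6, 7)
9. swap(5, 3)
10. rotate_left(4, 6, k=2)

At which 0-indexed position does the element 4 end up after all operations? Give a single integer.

Answer: 1

Derivation:
After 1 (rotate_left(3, 5, k=1)): [2, 0, 4, 7, 6, 5, 1, 3]
After 2 (swap(4, 1)): [2, 6, 4, 7, 0, 5, 1, 3]
After 3 (swap(3, 4)): [2, 6, 4, 0, 7, 5, 1, 3]
After 4 (reverse(1, 7)): [2, 3, 1, 5, 7, 0, 4, 6]
After 5 (rotate_left(0, 3, k=2)): [1, 5, 2, 3, 7, 0, 4, 6]
After 6 (swap(6, 1)): [1, 4, 2, 3, 7, 0, 5, 6]
After 7 (rotate_left(5, 7, k=2)): [1, 4, 2, 3, 7, 6, 0, 5]
After 8 (reverse(6, 7)): [1, 4, 2, 3, 7, 6, 5, 0]
After 9 (swap(5, 3)): [1, 4, 2, 6, 7, 3, 5, 0]
After 10 (rotate_left(4, 6, k=2)): [1, 4, 2, 6, 5, 7, 3, 0]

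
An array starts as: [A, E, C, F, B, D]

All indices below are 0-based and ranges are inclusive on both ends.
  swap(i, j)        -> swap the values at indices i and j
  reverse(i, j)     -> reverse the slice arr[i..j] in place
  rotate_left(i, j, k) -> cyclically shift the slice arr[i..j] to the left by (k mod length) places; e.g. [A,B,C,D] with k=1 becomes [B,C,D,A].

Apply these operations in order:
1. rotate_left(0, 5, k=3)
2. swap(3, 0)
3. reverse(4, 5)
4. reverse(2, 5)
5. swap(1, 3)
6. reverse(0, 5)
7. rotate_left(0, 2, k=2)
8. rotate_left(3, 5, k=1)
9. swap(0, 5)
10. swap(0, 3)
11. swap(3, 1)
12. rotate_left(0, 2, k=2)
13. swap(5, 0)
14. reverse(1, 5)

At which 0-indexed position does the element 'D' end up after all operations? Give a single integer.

Answer: 3

Derivation:
After 1 (rotate_left(0, 5, k=3)): [F, B, D, A, E, C]
After 2 (swap(3, 0)): [A, B, D, F, E, C]
After 3 (reverse(4, 5)): [A, B, D, F, C, E]
After 4 (reverse(2, 5)): [A, B, E, C, F, D]
After 5 (swap(1, 3)): [A, C, E, B, F, D]
After 6 (reverse(0, 5)): [D, F, B, E, C, A]
After 7 (rotate_left(0, 2, k=2)): [B, D, F, E, C, A]
After 8 (rotate_left(3, 5, k=1)): [B, D, F, C, A, E]
After 9 (swap(0, 5)): [E, D, F, C, A, B]
After 10 (swap(0, 3)): [C, D, F, E, A, B]
After 11 (swap(3, 1)): [C, E, F, D, A, B]
After 12 (rotate_left(0, 2, k=2)): [F, C, E, D, A, B]
After 13 (swap(5, 0)): [B, C, E, D, A, F]
After 14 (reverse(1, 5)): [B, F, A, D, E, C]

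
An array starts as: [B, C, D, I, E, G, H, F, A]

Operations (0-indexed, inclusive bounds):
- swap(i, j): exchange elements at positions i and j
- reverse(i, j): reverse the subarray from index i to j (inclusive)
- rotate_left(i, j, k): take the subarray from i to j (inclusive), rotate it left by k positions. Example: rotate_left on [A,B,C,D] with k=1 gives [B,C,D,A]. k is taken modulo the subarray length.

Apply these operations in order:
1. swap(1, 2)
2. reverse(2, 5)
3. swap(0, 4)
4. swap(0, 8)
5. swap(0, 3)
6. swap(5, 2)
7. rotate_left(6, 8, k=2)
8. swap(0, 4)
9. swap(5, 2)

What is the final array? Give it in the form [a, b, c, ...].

Answer: [B, D, G, A, E, C, I, H, F]

Derivation:
After 1 (swap(1, 2)): [B, D, C, I, E, G, H, F, A]
After 2 (reverse(2, 5)): [B, D, G, E, I, C, H, F, A]
After 3 (swap(0, 4)): [I, D, G, E, B, C, H, F, A]
After 4 (swap(0, 8)): [A, D, G, E, B, C, H, F, I]
After 5 (swap(0, 3)): [E, D, G, A, B, C, H, F, I]
After 6 (swap(5, 2)): [E, D, C, A, B, G, H, F, I]
After 7 (rotate_left(6, 8, k=2)): [E, D, C, A, B, G, I, H, F]
After 8 (swap(0, 4)): [B, D, C, A, E, G, I, H, F]
After 9 (swap(5, 2)): [B, D, G, A, E, C, I, H, F]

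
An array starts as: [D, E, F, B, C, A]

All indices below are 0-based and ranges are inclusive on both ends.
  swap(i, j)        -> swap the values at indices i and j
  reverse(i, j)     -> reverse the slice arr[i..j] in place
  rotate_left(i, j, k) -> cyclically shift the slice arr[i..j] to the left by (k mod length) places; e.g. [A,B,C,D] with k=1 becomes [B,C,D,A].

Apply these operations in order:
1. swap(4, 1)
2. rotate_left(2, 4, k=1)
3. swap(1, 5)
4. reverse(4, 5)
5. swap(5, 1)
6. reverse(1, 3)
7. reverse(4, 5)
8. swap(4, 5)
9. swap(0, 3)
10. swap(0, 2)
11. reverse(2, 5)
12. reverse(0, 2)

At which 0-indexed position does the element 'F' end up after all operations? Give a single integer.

Answer: 5

Derivation:
After 1 (swap(4, 1)): [D, C, F, B, E, A]
After 2 (rotate_left(2, 4, k=1)): [D, C, B, E, F, A]
After 3 (swap(1, 5)): [D, A, B, E, F, C]
After 4 (reverse(4, 5)): [D, A, B, E, C, F]
After 5 (swap(5, 1)): [D, F, B, E, C, A]
After 6 (reverse(1, 3)): [D, E, B, F, C, A]
After 7 (reverse(4, 5)): [D, E, B, F, A, C]
After 8 (swap(4, 5)): [D, E, B, F, C, A]
After 9 (swap(0, 3)): [F, E, B, D, C, A]
After 10 (swap(0, 2)): [B, E, F, D, C, A]
After 11 (reverse(2, 5)): [B, E, A, C, D, F]
After 12 (reverse(0, 2)): [A, E, B, C, D, F]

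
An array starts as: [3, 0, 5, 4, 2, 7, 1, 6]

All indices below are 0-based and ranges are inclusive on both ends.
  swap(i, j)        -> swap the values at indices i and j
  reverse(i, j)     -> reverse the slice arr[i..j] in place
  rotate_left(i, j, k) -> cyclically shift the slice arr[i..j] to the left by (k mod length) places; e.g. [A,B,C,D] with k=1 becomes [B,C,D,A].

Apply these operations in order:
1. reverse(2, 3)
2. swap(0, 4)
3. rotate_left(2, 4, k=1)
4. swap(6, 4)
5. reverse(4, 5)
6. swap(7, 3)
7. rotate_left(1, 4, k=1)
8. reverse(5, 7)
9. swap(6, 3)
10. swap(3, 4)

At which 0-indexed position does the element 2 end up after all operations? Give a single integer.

Answer: 0

Derivation:
After 1 (reverse(2, 3)): [3, 0, 4, 5, 2, 7, 1, 6]
After 2 (swap(0, 4)): [2, 0, 4, 5, 3, 7, 1, 6]
After 3 (rotate_left(2, 4, k=1)): [2, 0, 5, 3, 4, 7, 1, 6]
After 4 (swap(6, 4)): [2, 0, 5, 3, 1, 7, 4, 6]
After 5 (reverse(4, 5)): [2, 0, 5, 3, 7, 1, 4, 6]
After 6 (swap(7, 3)): [2, 0, 5, 6, 7, 1, 4, 3]
After 7 (rotate_left(1, 4, k=1)): [2, 5, 6, 7, 0, 1, 4, 3]
After 8 (reverse(5, 7)): [2, 5, 6, 7, 0, 3, 4, 1]
After 9 (swap(6, 3)): [2, 5, 6, 4, 0, 3, 7, 1]
After 10 (swap(3, 4)): [2, 5, 6, 0, 4, 3, 7, 1]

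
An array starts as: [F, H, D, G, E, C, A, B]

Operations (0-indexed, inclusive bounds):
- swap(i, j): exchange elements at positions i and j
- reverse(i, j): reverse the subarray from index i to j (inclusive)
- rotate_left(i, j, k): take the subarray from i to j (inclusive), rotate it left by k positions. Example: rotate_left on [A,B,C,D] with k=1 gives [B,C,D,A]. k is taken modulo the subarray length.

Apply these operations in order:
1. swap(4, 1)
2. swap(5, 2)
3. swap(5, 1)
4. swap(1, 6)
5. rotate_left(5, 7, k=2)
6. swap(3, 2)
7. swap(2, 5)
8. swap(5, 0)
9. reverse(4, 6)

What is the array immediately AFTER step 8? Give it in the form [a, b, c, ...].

After 1 (swap(4, 1)): [F, E, D, G, H, C, A, B]
After 2 (swap(5, 2)): [F, E, C, G, H, D, A, B]
After 3 (swap(5, 1)): [F, D, C, G, H, E, A, B]
After 4 (swap(1, 6)): [F, A, C, G, H, E, D, B]
After 5 (rotate_left(5, 7, k=2)): [F, A, C, G, H, B, E, D]
After 6 (swap(3, 2)): [F, A, G, C, H, B, E, D]
After 7 (swap(2, 5)): [F, A, B, C, H, G, E, D]
After 8 (swap(5, 0)): [G, A, B, C, H, F, E, D]

Answer: [G, A, B, C, H, F, E, D]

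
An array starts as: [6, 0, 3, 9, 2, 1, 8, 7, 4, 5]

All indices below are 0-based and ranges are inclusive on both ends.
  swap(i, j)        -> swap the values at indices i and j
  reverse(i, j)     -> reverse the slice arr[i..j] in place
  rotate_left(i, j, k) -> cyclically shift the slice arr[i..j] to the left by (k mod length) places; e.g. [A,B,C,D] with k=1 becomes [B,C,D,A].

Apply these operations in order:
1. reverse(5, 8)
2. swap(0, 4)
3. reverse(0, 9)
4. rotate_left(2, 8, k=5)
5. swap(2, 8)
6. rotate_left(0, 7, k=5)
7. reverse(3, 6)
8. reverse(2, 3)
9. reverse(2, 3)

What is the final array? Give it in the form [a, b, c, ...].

After 1 (reverse(5, 8)): [6, 0, 3, 9, 2, 4, 7, 8, 1, 5]
After 2 (swap(0, 4)): [2, 0, 3, 9, 6, 4, 7, 8, 1, 5]
After 3 (reverse(0, 9)): [5, 1, 8, 7, 4, 6, 9, 3, 0, 2]
After 4 (rotate_left(2, 8, k=5)): [5, 1, 3, 0, 8, 7, 4, 6, 9, 2]
After 5 (swap(2, 8)): [5, 1, 9, 0, 8, 7, 4, 6, 3, 2]
After 6 (rotate_left(0, 7, k=5)): [7, 4, 6, 5, 1, 9, 0, 8, 3, 2]
After 7 (reverse(3, 6)): [7, 4, 6, 0, 9, 1, 5, 8, 3, 2]
After 8 (reverse(2, 3)): [7, 4, 0, 6, 9, 1, 5, 8, 3, 2]
After 9 (reverse(2, 3)): [7, 4, 6, 0, 9, 1, 5, 8, 3, 2]

Answer: [7, 4, 6, 0, 9, 1, 5, 8, 3, 2]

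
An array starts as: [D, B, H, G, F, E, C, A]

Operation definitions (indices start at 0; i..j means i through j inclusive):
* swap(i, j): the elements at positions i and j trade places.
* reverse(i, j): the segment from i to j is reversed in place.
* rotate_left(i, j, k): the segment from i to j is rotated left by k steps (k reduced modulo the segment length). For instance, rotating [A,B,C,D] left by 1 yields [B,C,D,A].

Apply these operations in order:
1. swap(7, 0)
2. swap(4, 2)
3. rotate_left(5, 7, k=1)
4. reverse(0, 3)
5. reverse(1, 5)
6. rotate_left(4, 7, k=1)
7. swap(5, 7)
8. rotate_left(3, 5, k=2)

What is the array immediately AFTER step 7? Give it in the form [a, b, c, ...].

Answer: [G, C, H, A, F, B, E, D]

Derivation:
After 1 (swap(7, 0)): [A, B, H, G, F, E, C, D]
After 2 (swap(4, 2)): [A, B, F, G, H, E, C, D]
After 3 (rotate_left(5, 7, k=1)): [A, B, F, G, H, C, D, E]
After 4 (reverse(0, 3)): [G, F, B, A, H, C, D, E]
After 5 (reverse(1, 5)): [G, C, H, A, B, F, D, E]
After 6 (rotate_left(4, 7, k=1)): [G, C, H, A, F, D, E, B]
After 7 (swap(5, 7)): [G, C, H, A, F, B, E, D]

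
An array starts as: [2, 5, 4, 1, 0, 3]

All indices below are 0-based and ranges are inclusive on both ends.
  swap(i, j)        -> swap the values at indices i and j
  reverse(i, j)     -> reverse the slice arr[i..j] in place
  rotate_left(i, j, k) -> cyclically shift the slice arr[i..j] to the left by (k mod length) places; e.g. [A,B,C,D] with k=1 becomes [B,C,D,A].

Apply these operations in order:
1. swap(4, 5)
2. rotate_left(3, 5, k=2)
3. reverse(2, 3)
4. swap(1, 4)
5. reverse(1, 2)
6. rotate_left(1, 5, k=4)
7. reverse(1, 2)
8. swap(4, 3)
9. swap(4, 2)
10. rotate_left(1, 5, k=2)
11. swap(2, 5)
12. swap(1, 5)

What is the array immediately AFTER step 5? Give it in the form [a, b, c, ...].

After 1 (swap(4, 5)): [2, 5, 4, 1, 3, 0]
After 2 (rotate_left(3, 5, k=2)): [2, 5, 4, 0, 1, 3]
After 3 (reverse(2, 3)): [2, 5, 0, 4, 1, 3]
After 4 (swap(1, 4)): [2, 1, 0, 4, 5, 3]
After 5 (reverse(1, 2)): [2, 0, 1, 4, 5, 3]

Answer: [2, 0, 1, 4, 5, 3]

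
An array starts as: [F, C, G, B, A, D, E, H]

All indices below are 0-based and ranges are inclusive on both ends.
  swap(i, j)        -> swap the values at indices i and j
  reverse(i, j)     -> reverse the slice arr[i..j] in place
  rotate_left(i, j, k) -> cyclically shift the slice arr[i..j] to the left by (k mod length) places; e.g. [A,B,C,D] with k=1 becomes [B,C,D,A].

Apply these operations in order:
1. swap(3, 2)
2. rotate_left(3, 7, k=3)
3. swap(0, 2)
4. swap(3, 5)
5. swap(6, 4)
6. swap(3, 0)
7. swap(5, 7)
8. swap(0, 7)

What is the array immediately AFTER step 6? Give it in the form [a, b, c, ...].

After 1 (swap(3, 2)): [F, C, B, G, A, D, E, H]
After 2 (rotate_left(3, 7, k=3)): [F, C, B, E, H, G, A, D]
After 3 (swap(0, 2)): [B, C, F, E, H, G, A, D]
After 4 (swap(3, 5)): [B, C, F, G, H, E, A, D]
After 5 (swap(6, 4)): [B, C, F, G, A, E, H, D]
After 6 (swap(3, 0)): [G, C, F, B, A, E, H, D]

Answer: [G, C, F, B, A, E, H, D]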